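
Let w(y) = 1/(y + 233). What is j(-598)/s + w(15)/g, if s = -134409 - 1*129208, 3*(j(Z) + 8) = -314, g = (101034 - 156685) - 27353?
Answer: 2318978815/5426553836064 ≈ 0.00042734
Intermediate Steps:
g = -83004 (g = -55651 - 27353 = -83004)
j(Z) = -338/3 (j(Z) = -8 + (1/3)*(-314) = -8 - 314/3 = -338/3)
s = -263617 (s = -134409 - 129208 = -263617)
w(y) = 1/(233 + y)
j(-598)/s + w(15)/g = -338/3/(-263617) + 1/((233 + 15)*(-83004)) = -338/3*(-1/263617) - 1/83004/248 = 338/790851 + (1/248)*(-1/83004) = 338/790851 - 1/20584992 = 2318978815/5426553836064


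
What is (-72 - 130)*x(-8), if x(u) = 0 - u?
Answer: -1616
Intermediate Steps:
x(u) = -u
(-72 - 130)*x(-8) = (-72 - 130)*(-1*(-8)) = -202*8 = -1616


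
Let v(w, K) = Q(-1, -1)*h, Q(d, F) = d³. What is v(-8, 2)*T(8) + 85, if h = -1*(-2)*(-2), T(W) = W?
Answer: 117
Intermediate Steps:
h = -4 (h = 2*(-2) = -4)
v(w, K) = 4 (v(w, K) = (-1)³*(-4) = -1*(-4) = 4)
v(-8, 2)*T(8) + 85 = 4*8 + 85 = 32 + 85 = 117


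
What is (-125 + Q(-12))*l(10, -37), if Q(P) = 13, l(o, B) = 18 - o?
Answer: -896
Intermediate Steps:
(-125 + Q(-12))*l(10, -37) = (-125 + 13)*(18 - 1*10) = -112*(18 - 10) = -112*8 = -896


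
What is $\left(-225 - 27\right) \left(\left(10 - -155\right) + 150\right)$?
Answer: $-79380$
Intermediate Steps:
$\left(-225 - 27\right) \left(\left(10 - -155\right) + 150\right) = - 252 \left(\left(10 + 155\right) + 150\right) = - 252 \left(165 + 150\right) = \left(-252\right) 315 = -79380$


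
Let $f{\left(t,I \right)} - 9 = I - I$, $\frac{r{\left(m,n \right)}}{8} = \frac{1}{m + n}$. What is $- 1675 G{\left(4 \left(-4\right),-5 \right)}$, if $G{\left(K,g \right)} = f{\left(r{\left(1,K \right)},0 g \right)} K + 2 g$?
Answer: $257950$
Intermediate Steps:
$r{\left(m,n \right)} = \frac{8}{m + n}$
$f{\left(t,I \right)} = 9$ ($f{\left(t,I \right)} = 9 + \left(I - I\right) = 9 + 0 = 9$)
$G{\left(K,g \right)} = 2 g + 9 K$ ($G{\left(K,g \right)} = 9 K + 2 g = 2 g + 9 K$)
$- 1675 G{\left(4 \left(-4\right),-5 \right)} = - 1675 \left(2 \left(-5\right) + 9 \cdot 4 \left(-4\right)\right) = - 1675 \left(-10 + 9 \left(-16\right)\right) = - 1675 \left(-10 - 144\right) = \left(-1675\right) \left(-154\right) = 257950$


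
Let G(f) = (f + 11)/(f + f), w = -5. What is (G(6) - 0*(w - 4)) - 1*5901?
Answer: -70795/12 ≈ -5899.6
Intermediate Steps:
G(f) = (11 + f)/(2*f) (G(f) = (11 + f)/((2*f)) = (11 + f)*(1/(2*f)) = (11 + f)/(2*f))
(G(6) - 0*(w - 4)) - 1*5901 = ((½)*(11 + 6)/6 - 0*(-5 - 4)) - 1*5901 = ((½)*(⅙)*17 - 0*(-9)) - 5901 = (17/12 - 42*0) - 5901 = (17/12 + 0) - 5901 = 17/12 - 5901 = -70795/12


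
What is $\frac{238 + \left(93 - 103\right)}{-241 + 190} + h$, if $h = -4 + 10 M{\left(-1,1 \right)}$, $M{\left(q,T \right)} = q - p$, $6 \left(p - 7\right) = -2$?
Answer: $- \frac{4342}{51} \approx -85.137$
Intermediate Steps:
$p = \frac{20}{3}$ ($p = 7 + \frac{1}{6} \left(-2\right) = 7 - \frac{1}{3} = \frac{20}{3} \approx 6.6667$)
$M{\left(q,T \right)} = - \frac{20}{3} + q$ ($M{\left(q,T \right)} = q - \frac{20}{3} = - \frac{20}{3} + q$)
$h = - \frac{242}{3}$ ($h = -4 + 10 \left(- \frac{20}{3} - 1\right) = -4 + 10 \left(- \frac{23}{3}\right) = -4 - \frac{230}{3} = - \frac{242}{3} \approx -80.667$)
$\frac{238 + \left(93 - 103\right)}{-241 + 190} + h = \frac{238 + \left(93 - 103\right)}{-241 + 190} - \frac{242}{3} = \frac{238 - 10}{-51} - \frac{242}{3} = 228 \left(- \frac{1}{51}\right) - \frac{242}{3} = - \frac{76}{17} - \frac{242}{3} = - \frac{4342}{51}$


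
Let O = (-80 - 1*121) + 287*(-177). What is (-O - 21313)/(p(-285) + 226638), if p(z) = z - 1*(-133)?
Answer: 29687/226486 ≈ 0.13108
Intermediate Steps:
p(z) = 133 + z (p(z) = z + 133 = 133 + z)
O = -51000 (O = (-80 - 121) - 50799 = -201 - 50799 = -51000)
(-O - 21313)/(p(-285) + 226638) = (-1*(-51000) - 21313)/((133 - 285) + 226638) = (51000 - 21313)/(-152 + 226638) = 29687/226486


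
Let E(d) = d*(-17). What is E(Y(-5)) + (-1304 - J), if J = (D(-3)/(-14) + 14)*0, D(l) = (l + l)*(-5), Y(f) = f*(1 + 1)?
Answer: -1134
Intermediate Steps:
Y(f) = 2*f (Y(f) = f*2 = 2*f)
E(d) = -17*d
D(l) = -10*l (D(l) = (2*l)*(-5) = -10*l)
J = 0 (J = (-10*(-3)/(-14) + 14)*0 = (30*(-1/14) + 14)*0 = (-15/7 + 14)*0 = (83/7)*0 = 0)
E(Y(-5)) + (-1304 - J) = -34*(-5) + (-1304 - 1*0) = -17*(-10) + (-1304 + 0) = 170 - 1304 = -1134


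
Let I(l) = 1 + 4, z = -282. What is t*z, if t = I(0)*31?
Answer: -43710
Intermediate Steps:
I(l) = 5
t = 155 (t = 5*31 = 155)
t*z = 155*(-282) = -43710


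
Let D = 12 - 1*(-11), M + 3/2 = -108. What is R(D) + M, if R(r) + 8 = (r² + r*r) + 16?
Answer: 1913/2 ≈ 956.50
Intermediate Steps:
M = -219/2 (M = -3/2 - 108 = -219/2 ≈ -109.50)
D = 23 (D = 12 + 11 = 23)
R(r) = 8 + 2*r² (R(r) = -8 + ((r² + r*r) + 16) = -8 + ((r² + r²) + 16) = -8 + (2*r² + 16) = -8 + (16 + 2*r²) = 8 + 2*r²)
R(D) + M = (8 + 2*23²) - 219/2 = (8 + 2*529) - 219/2 = (8 + 1058) - 219/2 = 1066 - 219/2 = 1913/2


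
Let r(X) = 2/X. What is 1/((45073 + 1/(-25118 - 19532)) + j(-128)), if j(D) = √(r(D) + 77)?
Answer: 1437736750365600/64803106061384023241 - 3987245000*√4927/64803106061384023241 ≈ 2.2182e-5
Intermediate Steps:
j(D) = √(77 + 2/D) (j(D) = √(2/D + 77) = √(77 + 2/D))
1/((45073 + 1/(-25118 - 19532)) + j(-128)) = 1/((45073 + 1/(-25118 - 19532)) + √(77 + 2/(-128))) = 1/((45073 + 1/(-44650)) + √(77 + 2*(-1/128))) = 1/((45073 - 1/44650) + √(77 - 1/64)) = 1/(2012509449/44650 + √(4927/64)) = 1/(2012509449/44650 + √4927/8)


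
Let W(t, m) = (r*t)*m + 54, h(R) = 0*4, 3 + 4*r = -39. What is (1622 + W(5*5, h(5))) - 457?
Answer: 1219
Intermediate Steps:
r = -21/2 (r = -3/4 + (1/4)*(-39) = -3/4 - 39/4 = -21/2 ≈ -10.500)
h(R) = 0
W(t, m) = 54 - 21*m*t/2 (W(t, m) = (-21*t/2)*m + 54 = -21*m*t/2 + 54 = 54 - 21*m*t/2)
(1622 + W(5*5, h(5))) - 457 = (1622 + (54 - 21/2*0*5*5)) - 457 = (1622 + (54 - 21/2*0*25)) - 457 = (1622 + (54 + 0)) - 457 = (1622 + 54) - 457 = 1676 - 457 = 1219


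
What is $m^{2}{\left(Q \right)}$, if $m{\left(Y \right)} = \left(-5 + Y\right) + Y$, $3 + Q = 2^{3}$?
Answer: $25$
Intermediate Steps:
$Q = 5$ ($Q = -3 + 2^{3} = -3 + 8 = 5$)
$m{\left(Y \right)} = -5 + 2 Y$
$m^{2}{\left(Q \right)} = \left(-5 + 2 \cdot 5\right)^{2} = \left(-5 + 10\right)^{2} = 5^{2} = 25$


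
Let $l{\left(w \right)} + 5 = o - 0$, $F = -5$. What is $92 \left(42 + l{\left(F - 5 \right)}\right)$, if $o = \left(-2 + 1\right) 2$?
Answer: $3220$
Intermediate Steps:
$o = -2$ ($o = \left(-1\right) 2 = -2$)
$l{\left(w \right)} = -7$ ($l{\left(w \right)} = -5 - 2 = -7$)
$92 \left(42 + l{\left(F - 5 \right)}\right) = 92 \left(42 - 7\right) = 92 \cdot 35 = 3220$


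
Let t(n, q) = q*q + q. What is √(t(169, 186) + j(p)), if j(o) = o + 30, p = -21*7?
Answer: √34665 ≈ 186.19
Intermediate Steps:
t(n, q) = q + q² (t(n, q) = q² + q = q + q²)
p = -147
j(o) = 30 + o
√(t(169, 186) + j(p)) = √(186*(1 + 186) + (30 - 147)) = √(186*187 - 117) = √(34782 - 117) = √34665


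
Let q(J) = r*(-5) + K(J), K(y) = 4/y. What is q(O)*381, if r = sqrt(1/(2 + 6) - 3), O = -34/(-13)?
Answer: 9906/17 - 1905*I*sqrt(46)/4 ≈ 582.71 - 3230.1*I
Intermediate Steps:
O = 34/13 (O = -34*(-1/13) = 34/13 ≈ 2.6154)
r = I*sqrt(46)/4 (r = sqrt(1/8 - 3) = sqrt(-23/8) = I*sqrt(46)/4 ≈ 1.6956*I)
q(J) = 4/J - 5*I*sqrt(46)/4 (q(J) = (I*sqrt(46)/4)*(-5) + 4/J = -5*I*sqrt(46)/4 + 4/J = 4/J - 5*I*sqrt(46)/4)
q(O)*381 = (4/(34/13) - 5*I*sqrt(46)/4)*381 = (4*(13/34) - 5*I*sqrt(46)/4)*381 = (26/17 - 5*I*sqrt(46)/4)*381 = 9906/17 - 1905*I*sqrt(46)/4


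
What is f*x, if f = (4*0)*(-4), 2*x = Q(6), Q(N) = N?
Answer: 0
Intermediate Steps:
x = 3 (x = (1/2)*6 = 3)
f = 0 (f = 0*(-4) = 0)
f*x = 0*3 = 0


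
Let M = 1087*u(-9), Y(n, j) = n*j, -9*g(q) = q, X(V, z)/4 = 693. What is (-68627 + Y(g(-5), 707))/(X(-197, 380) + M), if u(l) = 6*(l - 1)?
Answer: 153527/140508 ≈ 1.0927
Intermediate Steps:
X(V, z) = 2772 (X(V, z) = 4*693 = 2772)
u(l) = -6 + 6*l (u(l) = 6*(-1 + l) = -6 + 6*l)
g(q) = -q/9
Y(n, j) = j*n
M = -65220 (M = 1087*(-6 + 6*(-9)) = 1087*(-6 - 54) = 1087*(-60) = -65220)
(-68627 + Y(g(-5), 707))/(X(-197, 380) + M) = (-68627 + 707*(-1/9*(-5)))/(2772 - 65220) = (-68627 + 707*(5/9))/(-62448) = (-68627 + 3535/9)*(-1/62448) = -614108/9*(-1/62448) = 153527/140508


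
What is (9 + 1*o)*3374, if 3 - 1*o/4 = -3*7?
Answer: 354270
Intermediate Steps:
o = 96 (o = 12 - (-12)*7 = 12 - 4*(-21) = 12 + 84 = 96)
(9 + 1*o)*3374 = (9 + 1*96)*3374 = (9 + 96)*3374 = 105*3374 = 354270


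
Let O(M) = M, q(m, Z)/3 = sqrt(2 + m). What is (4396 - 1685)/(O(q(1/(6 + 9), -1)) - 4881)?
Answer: -22053985/39706904 - 2711*sqrt(465)/119120712 ≈ -0.55591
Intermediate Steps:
q(m, Z) = 3*sqrt(2 + m)
(4396 - 1685)/(O(q(1/(6 + 9), -1)) - 4881) = (4396 - 1685)/(3*sqrt(2 + 1/(6 + 9)) - 4881) = 2711/(3*sqrt(2 + 1/15) - 4881) = 2711/(3*sqrt(31/15) - 4881) = 2711/(3*(sqrt(465)/15) - 4881) = 2711/(sqrt(465)/5 - 4881) = 2711/(-4881 + sqrt(465)/5)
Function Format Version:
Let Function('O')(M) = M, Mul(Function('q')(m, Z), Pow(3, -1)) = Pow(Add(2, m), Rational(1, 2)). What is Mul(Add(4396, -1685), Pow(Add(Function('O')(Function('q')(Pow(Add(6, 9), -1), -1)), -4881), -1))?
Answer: Add(Rational(-22053985, 39706904), Mul(Rational(-2711, 119120712), Pow(465, Rational(1, 2)))) ≈ -0.55591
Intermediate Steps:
Function('q')(m, Z) = Mul(3, Pow(Add(2, m), Rational(1, 2)))
Mul(Add(4396, -1685), Pow(Add(Function('O')(Function('q')(Pow(Add(6, 9), -1), -1)), -4881), -1)) = Mul(Add(4396, -1685), Pow(Add(Mul(3, Pow(Add(2, Pow(Add(6, 9), -1)), Rational(1, 2))), -4881), -1)) = Mul(2711, Pow(Add(Mul(3, Pow(Add(2, Pow(15, -1)), Rational(1, 2))), -4881), -1)) = Mul(2711, Pow(Add(Mul(3, Pow(Add(2, Rational(1, 15)), Rational(1, 2))), -4881), -1)) = Mul(2711, Pow(Add(Mul(3, Pow(Rational(31, 15), Rational(1, 2))), -4881), -1)) = Mul(2711, Pow(Add(Mul(3, Mul(Rational(1, 15), Pow(465, Rational(1, 2)))), -4881), -1)) = Mul(2711, Pow(Add(Mul(Rational(1, 5), Pow(465, Rational(1, 2))), -4881), -1)) = Mul(2711, Pow(Add(-4881, Mul(Rational(1, 5), Pow(465, Rational(1, 2)))), -1))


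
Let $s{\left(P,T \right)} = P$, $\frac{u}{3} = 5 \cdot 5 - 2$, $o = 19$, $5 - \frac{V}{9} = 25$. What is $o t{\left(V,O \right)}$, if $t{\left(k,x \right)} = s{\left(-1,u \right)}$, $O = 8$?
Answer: $-19$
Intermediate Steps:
$V = -180$ ($V = 45 - 225 = -180$)
$u = 69$ ($u = 3 \left(5 \cdot 5 - 2\right) = 3 \left(25 - 2\right) = 3 \cdot 23 = 69$)
$t{\left(k,x \right)} = -1$
$o t{\left(V,O \right)} = 19 \left(-1\right) = -19$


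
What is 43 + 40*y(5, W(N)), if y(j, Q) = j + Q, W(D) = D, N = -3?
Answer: 123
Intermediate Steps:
y(j, Q) = Q + j
43 + 40*y(5, W(N)) = 43 + 40*(-3 + 5) = 43 + 40*2 = 43 + 80 = 123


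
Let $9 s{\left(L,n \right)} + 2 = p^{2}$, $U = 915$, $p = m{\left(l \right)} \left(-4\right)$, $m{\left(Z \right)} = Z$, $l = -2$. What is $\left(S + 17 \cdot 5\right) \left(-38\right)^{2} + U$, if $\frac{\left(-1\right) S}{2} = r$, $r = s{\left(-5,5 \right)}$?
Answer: $\frac{933839}{9} \approx 1.0376 \cdot 10^{5}$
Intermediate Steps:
$p = 8$ ($p = \left(-2\right) \left(-4\right) = 8$)
$s{\left(L,n \right)} = \frac{62}{9}$ ($s{\left(L,n \right)} = - \frac{2}{9} + \frac{8^{2}}{9} = - \frac{2}{9} + \frac{1}{9} \cdot 64 = - \frac{2}{9} + \frac{64}{9} = \frac{62}{9}$)
$r = \frac{62}{9} \approx 6.8889$
$S = - \frac{124}{9}$ ($S = \left(-2\right) \frac{62}{9} = - \frac{124}{9} \approx -13.778$)
$\left(S + 17 \cdot 5\right) \left(-38\right)^{2} + U = \left(- \frac{124}{9} + 17 \cdot 5\right) \left(-38\right)^{2} + 915 = \left(- \frac{124}{9} + 85\right) 1444 + 915 = \frac{641}{9} \cdot 1444 + 915 = \frac{925604}{9} + 915 = \frac{933839}{9}$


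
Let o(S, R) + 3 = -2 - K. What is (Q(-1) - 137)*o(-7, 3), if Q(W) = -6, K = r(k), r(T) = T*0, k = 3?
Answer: 715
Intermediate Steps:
r(T) = 0
K = 0
o(S, R) = -5 (o(S, R) = -3 + (-2 - 1*0) = -3 + (-2 + 0) = -3 - 2 = -5)
(Q(-1) - 137)*o(-7, 3) = (-6 - 137)*(-5) = -143*(-5) = 715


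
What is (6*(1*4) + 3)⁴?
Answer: 531441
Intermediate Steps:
(6*(1*4) + 3)⁴ = (6*4 + 3)⁴ = (24 + 3)⁴ = 27⁴ = 531441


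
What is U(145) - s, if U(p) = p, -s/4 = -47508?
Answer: -189887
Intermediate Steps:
s = 190032 (s = -4*(-47508) = 190032)
U(145) - s = 145 - 1*190032 = 145 - 190032 = -189887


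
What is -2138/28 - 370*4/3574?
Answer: -1920663/25018 ≈ -76.771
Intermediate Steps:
-2138/28 - 370*4/3574 = -2138*1/28 - 1480*1/3574 = -1069/14 - 740/1787 = -1920663/25018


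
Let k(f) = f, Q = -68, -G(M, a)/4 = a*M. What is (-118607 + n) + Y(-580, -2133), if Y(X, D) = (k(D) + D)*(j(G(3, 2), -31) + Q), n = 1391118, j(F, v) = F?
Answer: 1664983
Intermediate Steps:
G(M, a) = -4*M*a (G(M, a) = -4*a*M = -4*M*a)
Y(X, D) = -184*D (Y(X, D) = (D + D)*(-4*3*2 - 68) = (2*D)*(-24 - 68) = (2*D)*(-92) = -184*D)
(-118607 + n) + Y(-580, -2133) = (-118607 + 1391118) - 184*(-2133) = 1272511 + 392472 = 1664983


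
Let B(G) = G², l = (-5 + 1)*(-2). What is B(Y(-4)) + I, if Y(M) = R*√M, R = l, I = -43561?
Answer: -43817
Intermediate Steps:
l = 8 (l = -4*(-2) = 8)
R = 8
Y(M) = 8*√M
B(Y(-4)) + I = (8*√(-4))² - 43561 = (8*(2*I))² - 43561 = (16*I)² - 43561 = -256 - 43561 = -43817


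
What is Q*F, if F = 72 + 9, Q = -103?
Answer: -8343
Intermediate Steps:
F = 81
Q*F = -103*81 = -8343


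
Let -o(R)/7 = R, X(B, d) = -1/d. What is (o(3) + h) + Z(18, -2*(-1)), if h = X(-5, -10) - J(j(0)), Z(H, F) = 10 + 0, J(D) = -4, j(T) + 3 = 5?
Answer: -69/10 ≈ -6.9000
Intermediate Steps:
j(T) = 2 (j(T) = -3 + 5 = 2)
o(R) = -7*R
Z(H, F) = 10
h = 41/10 (h = -1/(-10) - 1*(-4) = -1*(-1/10) + 4 = 1/10 + 4 = 41/10 ≈ 4.1000)
(o(3) + h) + Z(18, -2*(-1)) = (-7*3 + 41/10) + 10 = (-21 + 41/10) + 10 = -169/10 + 10 = -69/10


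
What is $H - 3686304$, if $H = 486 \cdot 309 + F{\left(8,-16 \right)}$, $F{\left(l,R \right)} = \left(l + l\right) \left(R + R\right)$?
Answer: $-3536642$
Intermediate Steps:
$F{\left(l,R \right)} = 4 R l$ ($F{\left(l,R \right)} = 2 l 2 R = 4 R l$)
$H = 149662$ ($H = 486 \cdot 309 + 4 \left(-16\right) 8 = 150174 - 512 = 149662$)
$H - 3686304 = 149662 - 3686304 = -3536642$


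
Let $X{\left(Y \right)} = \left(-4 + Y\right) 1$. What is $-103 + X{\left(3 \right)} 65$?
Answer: $-168$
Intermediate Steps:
$X{\left(Y \right)} = -4 + Y$
$-103 + X{\left(3 \right)} 65 = -103 + \left(-4 + 3\right) 65 = -103 - 65 = -168$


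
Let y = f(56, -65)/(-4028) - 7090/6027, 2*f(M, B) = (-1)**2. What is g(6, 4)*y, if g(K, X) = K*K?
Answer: -171369201/4046126 ≈ -42.354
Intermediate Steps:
g(K, X) = K**2
f(M, B) = 1/2 (f(M, B) = (1/2)*(-1)**2 = (1/2)*1 = 1/2)
y = -57123067/48553512 (y = (1/2)/(-4028) - 7090/6027 = (1/2)*(-1/4028) - 7090*1/6027 = -1/8056 - 7090/6027 = -57123067/48553512 ≈ -1.1765)
g(6, 4)*y = 6**2*(-57123067/48553512) = 36*(-57123067/48553512) = -171369201/4046126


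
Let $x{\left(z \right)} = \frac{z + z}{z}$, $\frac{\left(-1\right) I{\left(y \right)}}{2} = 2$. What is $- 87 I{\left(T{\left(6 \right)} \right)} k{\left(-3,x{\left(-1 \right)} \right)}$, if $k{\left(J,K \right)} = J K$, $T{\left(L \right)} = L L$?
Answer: $-2088$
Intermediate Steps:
$T{\left(L \right)} = L^{2}$
$I{\left(y \right)} = -4$ ($I{\left(y \right)} = \left(-2\right) 2 = -4$)
$x{\left(z \right)} = 2$ ($x{\left(z \right)} = \frac{2 z}{z} = 2$)
$- 87 I{\left(T{\left(6 \right)} \right)} k{\left(-3,x{\left(-1 \right)} \right)} = \left(-87\right) \left(-4\right) \left(\left(-3\right) 2\right) = 348 \left(-6\right) = -2088$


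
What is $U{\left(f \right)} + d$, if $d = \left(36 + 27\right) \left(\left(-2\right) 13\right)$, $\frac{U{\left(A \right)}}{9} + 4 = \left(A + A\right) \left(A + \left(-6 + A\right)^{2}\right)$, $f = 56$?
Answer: $2574774$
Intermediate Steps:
$U{\left(A \right)} = -36 + 18 A \left(A + \left(-6 + A\right)^{2}\right)$ ($U{\left(A \right)} = -36 + 9 \left(A + A\right) \left(A + \left(-6 + A\right)^{2}\right) = -36 + 9 \cdot 2 A \left(A + \left(-6 + A\right)^{2}\right) = -36 + 18 A \left(A + \left(-6 + A\right)^{2}\right)$)
$d = -1638$ ($d = 63 \left(-26\right) = -1638$)
$U{\left(f \right)} + d = \left(-36 + 18 \cdot 56^{2} + 18 \cdot 56 \left(-6 + 56\right)^{2}\right) - 1638 = \left(-36 + 18 \cdot 3136 + 18 \cdot 56 \cdot 50^{2}\right) - 1638 = \left(-36 + 56448 + 18 \cdot 56 \cdot 2500\right) - 1638 = \left(-36 + 56448 + 2520000\right) - 1638 = 2576412 - 1638 = 2574774$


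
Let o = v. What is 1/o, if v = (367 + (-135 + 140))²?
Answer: 1/138384 ≈ 7.2263e-6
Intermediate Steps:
v = 138384 (v = (367 + 5)² = 372² = 138384)
o = 138384
1/o = 1/138384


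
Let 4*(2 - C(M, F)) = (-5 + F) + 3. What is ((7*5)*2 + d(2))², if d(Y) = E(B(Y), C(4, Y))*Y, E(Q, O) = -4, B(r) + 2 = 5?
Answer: 3844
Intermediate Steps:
C(M, F) = 5/2 - F/4 (C(M, F) = 2 - ((-5 + F) + 3)/4 = 2 - (-2 + F)/4 = 2 + (½ - F/4) = 5/2 - F/4)
B(r) = 3 (B(r) = -2 + 5 = 3)
d(Y) = -4*Y
((7*5)*2 + d(2))² = ((7*5)*2 - 4*2)² = (35*2 - 8)² = (70 - 8)² = 62² = 3844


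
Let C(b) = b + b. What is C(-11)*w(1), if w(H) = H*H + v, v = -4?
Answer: 66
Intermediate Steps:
C(b) = 2*b
w(H) = -4 + H**2 (w(H) = H*H - 4 = H**2 - 4 = -4 + H**2)
C(-11)*w(1) = (2*(-11))*(-4 + 1**2) = -22*(-4 + 1) = -22*(-3) = 66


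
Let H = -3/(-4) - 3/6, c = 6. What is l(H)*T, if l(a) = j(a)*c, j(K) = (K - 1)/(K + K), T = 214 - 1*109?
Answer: -945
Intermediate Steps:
T = 105 (T = 214 - 109 = 105)
j(K) = (-1 + K)/(2*K) (j(K) = (-1 + K)/((2*K)) = (-1 + K)*(1/(2*K)) = (-1 + K)/(2*K))
H = ¼ (H = -3*(-¼) - 3*⅙ = ¾ - ½ = ¼ ≈ 0.25000)
l(a) = 3*(-1 + a)/a (l(a) = ((-1 + a)/(2*a))*6 = 3*(-1 + a)/a)
l(H)*T = (3 - 3/¼)*105 = (3 - 3*4)*105 = (3 - 12)*105 = -9*105 = -945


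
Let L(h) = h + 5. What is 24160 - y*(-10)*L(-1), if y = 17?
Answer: 24840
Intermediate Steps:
L(h) = 5 + h
24160 - y*(-10)*L(-1) = 24160 - 17*(-10)*(5 - 1) = 24160 - (-170)*4 = 24160 - 1*(-680) = 24160 + 680 = 24840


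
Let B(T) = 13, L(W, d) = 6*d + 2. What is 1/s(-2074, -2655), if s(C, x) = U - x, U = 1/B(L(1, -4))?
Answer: 13/34516 ≈ 0.00037664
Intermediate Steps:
L(W, d) = 2 + 6*d
U = 1/13 ≈ 0.076923
s(C, x) = 1/13 - x
1/s(-2074, -2655) = 1/(1/13 - 1*(-2655)) = 1/(1/13 + 2655) = 1/(34516/13) = 13/34516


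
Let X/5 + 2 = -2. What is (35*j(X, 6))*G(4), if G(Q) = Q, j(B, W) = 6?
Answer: 840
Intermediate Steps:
X = -20 (X = -10 + 5*(-2) = -10 - 10 = -20)
(35*j(X, 6))*G(4) = (35*6)*4 = 210*4 = 840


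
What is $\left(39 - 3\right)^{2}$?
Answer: $1296$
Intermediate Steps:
$\left(39 - 3\right)^{2} = 36^{2} = 1296$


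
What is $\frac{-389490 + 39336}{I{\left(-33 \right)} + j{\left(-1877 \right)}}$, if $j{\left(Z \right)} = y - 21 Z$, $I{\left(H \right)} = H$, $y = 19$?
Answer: $- \frac{50022}{5629} \approx -8.8865$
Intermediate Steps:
$j{\left(Z \right)} = 19 - 21 Z$
$\frac{-389490 + 39336}{I{\left(-33 \right)} + j{\left(-1877 \right)}} = \frac{-389490 + 39336}{-33 + \left(19 - -39417\right)} = - \frac{350154}{-33 + \left(19 + 39417\right)} = - \frac{350154}{-33 + 39436} = - \frac{350154}{39403} = \left(-350154\right) \frac{1}{39403} = - \frac{50022}{5629}$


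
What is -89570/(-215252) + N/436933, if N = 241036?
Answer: 45509784941/47025351058 ≈ 0.96777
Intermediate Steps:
-89570/(-215252) + N/436933 = -89570/(-215252) + 241036/436933 = -89570*(-1/215252) + 241036*(1/436933) = 44785/107626 + 241036/436933 = 45509784941/47025351058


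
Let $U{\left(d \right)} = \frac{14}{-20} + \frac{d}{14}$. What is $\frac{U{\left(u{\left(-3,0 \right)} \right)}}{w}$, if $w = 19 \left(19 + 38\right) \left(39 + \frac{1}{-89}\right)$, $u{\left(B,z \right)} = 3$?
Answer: $- \frac{1513}{131530350} \approx -1.1503 \cdot 10^{-5}$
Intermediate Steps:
$w = \frac{3758010}{89}$ ($w = 19 \cdot 57 \left(39 - \frac{1}{89}\right) = 19 \cdot 57 \cdot \frac{3470}{89} = 19 \cdot \frac{197790}{89} = \frac{3758010}{89} \approx 42225.0$)
$U{\left(d \right)} = - \frac{7}{10} + \frac{d}{14}$ ($U{\left(d \right)} = 14 \left(- \frac{1}{20}\right) + d \frac{1}{14} = - \frac{7}{10} + \frac{d}{14}$)
$\frac{U{\left(u{\left(-3,0 \right)} \right)}}{w} = \frac{- \frac{7}{10} + \frac{1}{14} \cdot 3}{\frac{3758010}{89}} = \left(- \frac{7}{10} + \frac{3}{14}\right) \frac{89}{3758010} = \left(- \frac{17}{35}\right) \frac{89}{3758010} = - \frac{1513}{131530350}$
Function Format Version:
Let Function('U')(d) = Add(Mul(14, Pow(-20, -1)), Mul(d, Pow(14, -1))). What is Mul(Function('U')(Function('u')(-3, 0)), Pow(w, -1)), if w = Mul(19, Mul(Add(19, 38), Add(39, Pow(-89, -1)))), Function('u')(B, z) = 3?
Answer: Rational(-1513, 131530350) ≈ -1.1503e-5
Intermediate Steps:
w = Rational(3758010, 89) (w = Mul(19, Mul(57, Add(39, Rational(-1, 89)))) = Mul(19, Mul(57, Rational(3470, 89))) = Mul(19, Rational(197790, 89)) = Rational(3758010, 89) ≈ 42225.)
Function('U')(d) = Add(Rational(-7, 10), Mul(Rational(1, 14), d)) (Function('U')(d) = Add(Mul(14, Rational(-1, 20)), Mul(d, Rational(1, 14))) = Add(Rational(-7, 10), Mul(Rational(1, 14), d)))
Mul(Function('U')(Function('u')(-3, 0)), Pow(w, -1)) = Mul(Add(Rational(-7, 10), Mul(Rational(1, 14), 3)), Pow(Rational(3758010, 89), -1)) = Mul(Add(Rational(-7, 10), Rational(3, 14)), Rational(89, 3758010)) = Mul(Rational(-17, 35), Rational(89, 3758010)) = Rational(-1513, 131530350)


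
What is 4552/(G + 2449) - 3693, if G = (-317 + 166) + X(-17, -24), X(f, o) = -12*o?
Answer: -4772773/1293 ≈ -3691.2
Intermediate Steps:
G = 137 (G = (-317 + 166) - 12*(-24) = -151 + 288 = 137)
4552/(G + 2449) - 3693 = 4552/(137 + 2449) - 3693 = 4552/2586 - 3693 = 4552*(1/2586) - 3693 = 2276/1293 - 3693 = -4772773/1293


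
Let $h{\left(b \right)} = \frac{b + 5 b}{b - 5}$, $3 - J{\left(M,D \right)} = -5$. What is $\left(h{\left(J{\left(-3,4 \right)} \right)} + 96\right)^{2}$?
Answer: $12544$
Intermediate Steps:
$J{\left(M,D \right)} = 8$ ($J{\left(M,D \right)} = 3 - -5 = 3 + 5 = 8$)
$h{\left(b \right)} = \frac{6 b}{-5 + b}$
$\left(h{\left(J{\left(-3,4 \right)} \right)} + 96\right)^{2} = \left(6 \cdot 8 \frac{1}{-5 + 8} + 96\right)^{2} = \left(6 \cdot 8 \cdot \frac{1}{3} + 96\right)^{2} = \left(16 + 96\right)^{2} = 112^{2} = 12544$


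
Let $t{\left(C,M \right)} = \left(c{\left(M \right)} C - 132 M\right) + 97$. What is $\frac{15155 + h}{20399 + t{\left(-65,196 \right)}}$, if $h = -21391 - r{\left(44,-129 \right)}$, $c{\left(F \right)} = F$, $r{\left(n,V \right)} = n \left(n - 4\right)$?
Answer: $\frac{1999}{4529} \approx 0.44138$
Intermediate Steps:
$r{\left(n,V \right)} = n \left(-4 + n\right)$
$h = -23151$ ($h = -21391 - 44 \left(-4 + 44\right) = -21391 - 44 \cdot 40 = -21391 - 1760 = -23151$)
$t{\left(C,M \right)} = 97 - 132 M + C M$ ($t{\left(C,M \right)} = \left(M C - 132 M\right) + 97 = \left(C M - 132 M\right) + 97 = \left(- 132 M + C M\right) + 97 = 97 - 132 M + C M$)
$\frac{15155 + h}{20399 + t{\left(-65,196 \right)}} = \frac{15155 - 23151}{20399 - 38515} = - \frac{7996}{20399 - 38515} = - \frac{7996}{-18116} = \left(-7996\right) \left(- \frac{1}{18116}\right) = \frac{1999}{4529}$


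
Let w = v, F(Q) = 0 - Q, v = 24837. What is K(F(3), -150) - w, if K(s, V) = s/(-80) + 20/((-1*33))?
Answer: -65571181/2640 ≈ -24838.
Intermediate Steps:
F(Q) = -Q
w = 24837
K(s, V) = -20/33 - s/80 (K(s, V) = s*(-1/80) + 20/(-33) = -s/80 + 20*(-1/33) = -s/80 - 20/33 = -20/33 - s/80)
K(F(3), -150) - w = (-20/33 - (-1)*3/80) - 1*24837 = (-20/33 - 1/80*(-3)) - 24837 = (-20/33 + 3/80) - 24837 = -1501/2640 - 24837 = -65571181/2640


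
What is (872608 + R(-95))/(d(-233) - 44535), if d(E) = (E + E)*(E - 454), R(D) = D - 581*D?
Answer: 309236/91869 ≈ 3.3661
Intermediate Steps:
R(D) = -580*D
d(E) = 2*E*(-454 + E) (d(E) = (2*E)*(-454 + E) = 2*E*(-454 + E))
(872608 + R(-95))/(d(-233) - 44535) = (872608 - 580*(-95))/(2*(-233)*(-454 - 233) - 44535) = (872608 + 55100)/(2*(-233)*(-687) - 44535) = 927708/(320142 - 44535) = 927708/275607 = 927708*(1/275607) = 309236/91869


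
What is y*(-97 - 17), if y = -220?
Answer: 25080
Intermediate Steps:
y*(-97 - 17) = -220*(-97 - 17) = -220*(-114) = 25080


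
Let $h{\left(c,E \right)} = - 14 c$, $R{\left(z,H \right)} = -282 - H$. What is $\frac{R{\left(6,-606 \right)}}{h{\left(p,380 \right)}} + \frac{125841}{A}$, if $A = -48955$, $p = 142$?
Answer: $- \frac{66508332}{24330635} \approx -2.7335$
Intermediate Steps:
$\frac{R{\left(6,-606 \right)}}{h{\left(p,380 \right)}} + \frac{125841}{A} = \frac{-282 - -606}{\left(-14\right) 142} + \frac{125841}{-48955} = \frac{-282 + 606}{-1988} + 125841 \left(- \frac{1}{48955}\right) = 324 \left(- \frac{1}{1988}\right) - \frac{125841}{48955} = - \frac{81}{497} - \frac{125841}{48955} = - \frac{66508332}{24330635}$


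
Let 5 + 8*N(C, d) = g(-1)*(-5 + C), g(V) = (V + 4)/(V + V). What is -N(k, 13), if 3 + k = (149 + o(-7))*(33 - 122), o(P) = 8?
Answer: -41933/16 ≈ -2620.8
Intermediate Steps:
g(V) = (4 + V)/(2*V) (g(V) = (4 + V)/((2*V)) = (4 + V)*(1/(2*V)) = (4 + V)/(2*V))
k = -13976 (k = -3 + (149 + 8)*(33 - 122) = -3 + 157*(-89) = -3 - 13973 = -13976)
N(C, d) = 5/16 - 3*C/16 (N(C, d) = -5/8 + (((½)*(4 - 1)/(-1))*(-5 + C))/8 = -5/8 + (((½)*(-1)*3)*(-5 + C))/8 = -5/8 + (-3*(-5 + C)/2)/8 = -5/8 + (15/2 - 3*C/2)/8 = -5/8 + (15/16 - 3*C/16) = 5/16 - 3*C/16)
-N(k, 13) = -(5/16 - 3/16*(-13976)) = -(5/16 + 5241/2) = -1*41933/16 = -41933/16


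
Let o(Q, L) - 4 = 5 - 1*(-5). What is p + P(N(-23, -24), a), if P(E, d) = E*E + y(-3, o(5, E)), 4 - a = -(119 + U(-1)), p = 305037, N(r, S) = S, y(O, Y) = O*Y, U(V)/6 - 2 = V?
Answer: 305571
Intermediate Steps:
U(V) = 12 + 6*V
o(Q, L) = 14 (o(Q, L) = 4 + (5 - 1*(-5)) = 4 + (5 + 5) = 4 + 10 = 14)
a = 129 (a = 4 - (-1)*(119 + (12 + 6*(-1))) = 4 - (-1)*(119 + (12 - 6)) = 4 - (-1)*(119 + 6) = 4 - (-1)*125 = 4 - 1*(-125) = 4 + 125 = 129)
P(E, d) = -42 + E² (P(E, d) = E*E - 3*14 = E² - 42 = -42 + E²)
p + P(N(-23, -24), a) = 305037 + (-42 + (-24)²) = 305037 + (-42 + 576) = 305037 + 534 = 305571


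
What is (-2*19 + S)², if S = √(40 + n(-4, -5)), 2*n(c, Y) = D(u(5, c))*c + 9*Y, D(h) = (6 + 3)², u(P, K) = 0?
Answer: 2599/2 - 646*I*√2 ≈ 1299.5 - 913.58*I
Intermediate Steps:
D(h) = 81 (D(h) = 9² = 81)
n(c, Y) = 9*Y/2 + 81*c/2 (n(c, Y) = (81*c + 9*Y)/2 = (9*Y + 81*c)/2 = 9*Y/2 + 81*c/2)
S = 17*I*√2/2 (S = √(40 + ((9/2)*(-5) + (81/2)*(-4))) = √(40 + (-45/2 - 162)) = √(40 - 369/2) = √(-289/2) = 17*I*√2/2 ≈ 12.021*I)
(-2*19 + S)² = (-2*19 + 17*I*√2/2)² = (-38 + 17*I*√2/2)²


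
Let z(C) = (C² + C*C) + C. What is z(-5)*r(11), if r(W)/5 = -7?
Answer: -1575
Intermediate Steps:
r(W) = -35 (r(W) = 5*(-7) = -35)
z(C) = C + 2*C² (z(C) = (C² + C²) + C = 2*C² + C = C + 2*C²)
z(-5)*r(11) = -5*(1 + 2*(-5))*(-35) = -5*(1 - 10)*(-35) = -5*(-9)*(-35) = 45*(-35) = -1575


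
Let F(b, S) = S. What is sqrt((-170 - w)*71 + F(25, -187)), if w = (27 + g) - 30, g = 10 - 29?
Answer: I*sqrt(10695) ≈ 103.42*I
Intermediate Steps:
g = -19
w = -22 (w = (27 - 19) - 30 = 8 - 30 = -22)
sqrt((-170 - w)*71 + F(25, -187)) = sqrt((-170 - 1*(-22))*71 - 187) = sqrt((-170 + 22)*71 - 187) = sqrt(-148*71 - 187) = sqrt(-10508 - 187) = sqrt(-10695) = I*sqrt(10695)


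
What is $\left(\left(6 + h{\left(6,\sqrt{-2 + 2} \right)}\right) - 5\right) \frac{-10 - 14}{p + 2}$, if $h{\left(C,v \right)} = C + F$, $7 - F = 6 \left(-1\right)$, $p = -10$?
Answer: $60$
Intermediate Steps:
$F = 13$ ($F = 7 - 6 \left(-1\right) = 7 - -6 = 7 + 6 = 13$)
$h{\left(C,v \right)} = 13 + C$ ($h{\left(C,v \right)} = C + 13 = 13 + C$)
$\left(\left(6 + h{\left(6,\sqrt{-2 + 2} \right)}\right) - 5\right) \frac{-10 - 14}{p + 2} = \left(\left(6 + \left(13 + 6\right)\right) - 5\right) \frac{-10 - 14}{-10 + 2} = \left(\left(6 + 19\right) - 5\right) \left(- \frac{24}{-8}\right) = \left(25 - 5\right) \left(\left(-24\right) \left(- \frac{1}{8}\right)\right) = 20 \cdot 3 = 60$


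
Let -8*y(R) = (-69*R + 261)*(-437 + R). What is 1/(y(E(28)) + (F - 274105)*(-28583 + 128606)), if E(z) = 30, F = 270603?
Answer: -8/2802980631 ≈ -2.8541e-9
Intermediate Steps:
y(R) = -(-437 + R)*(261 - 69*R)/8 (y(R) = -(-69*R + 261)*(-437 + R)/8 = -(261 - 69*R)*(-437 + R)/8 = -(-437 + R)*(261 - 69*R)/8)
1/(y(E(28)) + (F - 274105)*(-28583 + 128606)) = 1/((114057/8 - 15207/4*30 + (69/8)*30**2) + (270603 - 274105)*(-28583 + 128606)) = 1/((114057/8 - 228105/2 + (69/8)*900) - 3502*100023) = 1/((114057/8 - 228105/2 + 15525/2) - 350280546) = 1/(-736263/8 - 350280546) = 1/(-2802980631/8) = -8/2802980631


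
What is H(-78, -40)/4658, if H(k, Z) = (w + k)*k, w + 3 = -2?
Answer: 3237/2329 ≈ 1.3899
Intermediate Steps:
w = -5 (w = -3 - 2 = -5)
H(k, Z) = k*(-5 + k) (H(k, Z) = (-5 + k)*k = k*(-5 + k))
H(-78, -40)/4658 = -78*(-5 - 78)/4658 = -78*(-83)*(1/4658) = 6474*(1/4658) = 3237/2329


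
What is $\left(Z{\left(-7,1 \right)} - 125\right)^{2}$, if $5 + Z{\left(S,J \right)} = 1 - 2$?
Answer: $17161$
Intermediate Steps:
$Z{\left(S,J \right)} = -6$ ($Z{\left(S,J \right)} = -5 + \left(1 - 2\right) = -5 - 1 = -6$)
$\left(Z{\left(-7,1 \right)} - 125\right)^{2} = \left(-6 - 125\right)^{2} = \left(-131\right)^{2} = 17161$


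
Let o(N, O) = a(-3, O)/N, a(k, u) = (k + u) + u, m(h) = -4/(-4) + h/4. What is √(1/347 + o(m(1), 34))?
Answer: 3*√695735/347 ≈ 7.2113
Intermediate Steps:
m(h) = 1 + h/4 (m(h) = -4*(-¼) + h*(¼) = 1 + h/4)
a(k, u) = k + 2*u
o(N, O) = (-3 + 2*O)/N
√(1/347 + o(m(1), 34)) = √(1/347 + (-3 + 2*34)/(1 + (¼)*1)) = √(1/347 + (-3 + 68)/(1 + ¼)) = √(1/347 + 65/(5/4)) = √(1/347 + (⅘)*65) = √(1/347 + 52) = √(18045/347) = 3*√695735/347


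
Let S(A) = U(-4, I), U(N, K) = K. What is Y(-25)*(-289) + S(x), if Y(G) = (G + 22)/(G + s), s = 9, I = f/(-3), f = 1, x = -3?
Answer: -2617/48 ≈ -54.521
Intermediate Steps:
I = -⅓ (I = 1/(-3) = 1*(-⅓) = -⅓ ≈ -0.33333)
S(A) = -⅓
Y(G) = (22 + G)/(9 + G) (Y(G) = (G + 22)/(G + 9) = (22 + G)/(9 + G))
Y(-25)*(-289) + S(x) = ((22 - 25)/(9 - 25))*(-289) - ⅓ = (-3/(-16))*(-289) - ⅓ = -1/16*(-3)*(-289) - ⅓ = (3/16)*(-289) - ⅓ = -867/16 - ⅓ = -2617/48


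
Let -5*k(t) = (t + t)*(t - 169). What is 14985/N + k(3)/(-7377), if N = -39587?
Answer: -197383459/486722165 ≈ -0.40554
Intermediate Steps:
k(t) = -2*t*(-169 + t)/5 (k(t) = -(t + t)*(t - 169)/5 = -2*t*(-169 + t)/5)
14985/N + k(3)/(-7377) = 14985/(-39587) + ((⅖)*3*(169 - 1*3))/(-7377) = 14985*(-1/39587) + ((⅖)*3*(169 - 3))*(-1/7377) = -14985/39587 + ((⅖)*3*166)*(-1/7377) = -14985/39587 + (996/5)*(-1/7377) = -14985/39587 - 332/12295 = -197383459/486722165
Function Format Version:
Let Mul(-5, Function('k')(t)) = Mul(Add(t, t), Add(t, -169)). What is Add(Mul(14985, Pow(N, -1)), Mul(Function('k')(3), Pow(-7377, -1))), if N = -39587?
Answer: Rational(-197383459, 486722165) ≈ -0.40554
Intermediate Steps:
Function('k')(t) = Mul(Rational(-2, 5), t, Add(-169, t)) (Function('k')(t) = Mul(Rational(-1, 5), Mul(Add(t, t), Add(t, -169))) = Mul(Rational(-1, 5), Mul(Mul(2, t), Add(-169, t))) = Mul(Rational(-1, 5), Mul(2, t, Add(-169, t))) = Mul(Rational(-2, 5), t, Add(-169, t)))
Add(Mul(14985, Pow(N, -1)), Mul(Function('k')(3), Pow(-7377, -1))) = Add(Mul(14985, Pow(-39587, -1)), Mul(Mul(Rational(2, 5), 3, Add(169, Mul(-1, 3))), Pow(-7377, -1))) = Add(Mul(14985, Rational(-1, 39587)), Mul(Mul(Rational(2, 5), 3, Add(169, -3)), Rational(-1, 7377))) = Add(Rational(-14985, 39587), Mul(Mul(Rational(2, 5), 3, 166), Rational(-1, 7377))) = Add(Rational(-14985, 39587), Mul(Rational(996, 5), Rational(-1, 7377))) = Add(Rational(-14985, 39587), Rational(-332, 12295)) = Rational(-197383459, 486722165)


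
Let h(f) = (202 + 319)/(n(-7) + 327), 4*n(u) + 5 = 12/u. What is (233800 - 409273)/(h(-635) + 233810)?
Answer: -1598383557/2129789878 ≈ -0.75049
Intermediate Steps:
n(u) = -5/4 + 3/u (n(u) = -5/4 + (12/u)/4 = -5/4 + 3/u)
h(f) = 14588/9109 (h(f) = (202 + 319)/((-5/4 + 3/(-7)) + 327) = 521/((-5/4 + 3*(-⅐)) + 327) = 521/((-5/4 - 3/7) + 327) = 521/(-47/28 + 327) = 521/(9109/28) = 521*(28/9109) = 14588/9109)
(233800 - 409273)/(h(-635) + 233810) = (233800 - 409273)/(14588/9109 + 233810) = -175473/2129789878/9109 = -175473*9109/2129789878 = -1598383557/2129789878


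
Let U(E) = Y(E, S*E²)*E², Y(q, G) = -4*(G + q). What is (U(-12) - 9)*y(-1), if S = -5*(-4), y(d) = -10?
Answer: 16519770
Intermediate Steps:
S = 20
Y(q, G) = -4*G - 4*q
U(E) = E²*(-80*E² - 4*E) (U(E) = (-80*E² - 4*E)*E² = E²*(-80*E² - 4*E))
(U(-12) - 9)*y(-1) = ((-12)³*(-4 - 80*(-12)) - 9)*(-10) = (-1728*(-4 + 960) - 9)*(-10) = (-1728*956 - 9)*(-10) = (-1651968 - 9)*(-10) = -1651977*(-10) = 16519770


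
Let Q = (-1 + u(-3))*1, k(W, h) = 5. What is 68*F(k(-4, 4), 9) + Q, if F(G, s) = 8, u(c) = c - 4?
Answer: 536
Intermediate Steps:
u(c) = -4 + c
Q = -8 (Q = (-1 + (-4 - 3))*1 = (-1 - 7)*1 = -8*1 = -8)
68*F(k(-4, 4), 9) + Q = 68*8 - 8 = 544 - 8 = 536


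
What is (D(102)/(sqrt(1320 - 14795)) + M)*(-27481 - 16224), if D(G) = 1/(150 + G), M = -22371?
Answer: 977724555 + 8741*I*sqrt(11)/19404 ≈ 9.7772e+8 + 1.4941*I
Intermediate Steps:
(D(102)/(sqrt(1320 - 14795)) + M)*(-27481 - 16224) = (1/((150 + 102)*(sqrt(1320 - 14795))) - 22371)*(-27481 - 16224) = (1/(252*(sqrt(-13475))) - 22371)*(-43705) = (1/(252*((35*I*sqrt(11)))) - 22371)*(-43705) = ((-I*sqrt(11)/385)/252 - 22371)*(-43705) = (-I*sqrt(11)/97020 - 22371)*(-43705) = (-22371 - I*sqrt(11)/97020)*(-43705) = 977724555 + 8741*I*sqrt(11)/19404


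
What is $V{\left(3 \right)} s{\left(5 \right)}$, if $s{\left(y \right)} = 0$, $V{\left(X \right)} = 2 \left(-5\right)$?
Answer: $0$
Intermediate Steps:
$V{\left(X \right)} = -10$
$V{\left(3 \right)} s{\left(5 \right)} = \left(-10\right) 0 = 0$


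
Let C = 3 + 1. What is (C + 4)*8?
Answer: 64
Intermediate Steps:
C = 4
(C + 4)*8 = (4 + 4)*8 = 8*8 = 64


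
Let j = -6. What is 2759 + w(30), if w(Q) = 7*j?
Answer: 2717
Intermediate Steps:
w(Q) = -42 (w(Q) = 7*(-6) = -42)
2759 + w(30) = 2759 - 42 = 2717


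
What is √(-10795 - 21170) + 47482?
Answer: 47482 + I*√31965 ≈ 47482.0 + 178.79*I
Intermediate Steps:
√(-10795 - 21170) + 47482 = √(-31965) + 47482 = I*√31965 + 47482 = 47482 + I*√31965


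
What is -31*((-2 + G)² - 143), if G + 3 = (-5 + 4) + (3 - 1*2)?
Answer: 3658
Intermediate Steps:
G = -3 (G = -3 + ((-5 + 4) + (3 - 1*2)) = -3 + (-1 + (3 - 2)) = -3 + (-1 + 1) = -3 + 0 = -3)
-31*((-2 + G)² - 143) = -31*((-2 - 3)² - 143) = -31*((-5)² - 143) = -31*(25 - 143) = -31*(-118) = 3658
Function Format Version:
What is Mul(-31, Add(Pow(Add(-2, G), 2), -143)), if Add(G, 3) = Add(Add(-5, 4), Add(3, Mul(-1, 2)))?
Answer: 3658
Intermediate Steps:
G = -3 (G = Add(-3, Add(Add(-5, 4), Add(3, Mul(-1, 2)))) = Add(-3, Add(-1, Add(3, -2))) = Add(-3, Add(-1, 1)) = Add(-3, 0) = -3)
Mul(-31, Add(Pow(Add(-2, G), 2), -143)) = Mul(-31, Add(Pow(Add(-2, -3), 2), -143)) = Mul(-31, Add(Pow(-5, 2), -143)) = Mul(-31, Add(25, -143)) = Mul(-31, -118) = 3658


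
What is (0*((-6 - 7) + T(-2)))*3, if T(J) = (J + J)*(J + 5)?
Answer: 0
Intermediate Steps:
T(J) = 2*J*(5 + J) (T(J) = (2*J)*(5 + J) = 2*J*(5 + J))
(0*((-6 - 7) + T(-2)))*3 = (0*((-6 - 7) + 2*(-2)*(5 - 2)))*3 = (0*(-13 + 2*(-2)*3))*3 = (0*(-13 - 12))*3 = (0*(-25))*3 = 0*3 = 0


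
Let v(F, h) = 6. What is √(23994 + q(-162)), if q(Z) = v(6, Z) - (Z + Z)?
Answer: 2*√6081 ≈ 155.96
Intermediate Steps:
q(Z) = 6 - 2*Z (q(Z) = 6 - (Z + Z) = 6 - 2*Z)
√(23994 + q(-162)) = √(23994 + (6 - 2*(-162))) = √(23994 + (6 + 324)) = √(23994 + 330) = √24324 = 2*√6081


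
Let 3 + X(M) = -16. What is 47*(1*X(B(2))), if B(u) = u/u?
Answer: -893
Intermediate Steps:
B(u) = 1
X(M) = -19 (X(M) = -3 - 16 = -19)
47*(1*X(B(2))) = 47*(1*(-19)) = 47*(-19) = -893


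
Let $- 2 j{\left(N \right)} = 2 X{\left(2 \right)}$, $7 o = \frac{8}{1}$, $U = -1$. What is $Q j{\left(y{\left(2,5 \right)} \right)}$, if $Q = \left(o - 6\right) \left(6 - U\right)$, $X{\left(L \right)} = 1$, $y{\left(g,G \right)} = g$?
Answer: $34$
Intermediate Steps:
$o = \frac{8}{7}$ ($o = \frac{8 \cdot 1^{-1}}{7} = \frac{8 \cdot 1}{7} = \frac{1}{7} \cdot 8 = \frac{8}{7} \approx 1.1429$)
$j{\left(N \right)} = -1$ ($j{\left(N \right)} = - \frac{2 \cdot 1}{2} = \left(- \frac{1}{2}\right) 2 = -1$)
$Q = -34$ ($Q = \left(\frac{8}{7} - 6\right) \left(6 - -1\right) = - \frac{34 \left(6 + 1\right)}{7} = \left(- \frac{34}{7}\right) 7 = -34$)
$Q j{\left(y{\left(2,5 \right)} \right)} = \left(-34\right) \left(-1\right) = 34$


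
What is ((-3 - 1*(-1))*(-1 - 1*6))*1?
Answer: 14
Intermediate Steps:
((-3 - 1*(-1))*(-1 - 1*6))*1 = ((-3 + 1)*(-1 - 6))*1 = -2*(-7)*1 = 14*1 = 14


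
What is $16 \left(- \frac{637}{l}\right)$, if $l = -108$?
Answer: $\frac{2548}{27} \approx 94.37$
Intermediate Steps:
$16 \left(- \frac{637}{l}\right) = 16 \left(- \frac{637}{-108}\right) = 16 \left(\left(-637\right) \left(- \frac{1}{108}\right)\right) = 16 \cdot \frac{637}{108} = \frac{2548}{27}$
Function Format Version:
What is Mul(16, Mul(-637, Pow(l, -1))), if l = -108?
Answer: Rational(2548, 27) ≈ 94.370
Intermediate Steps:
Mul(16, Mul(-637, Pow(l, -1))) = Mul(16, Mul(-637, Pow(-108, -1))) = Mul(16, Mul(-637, Rational(-1, 108))) = Mul(16, Rational(637, 108)) = Rational(2548, 27)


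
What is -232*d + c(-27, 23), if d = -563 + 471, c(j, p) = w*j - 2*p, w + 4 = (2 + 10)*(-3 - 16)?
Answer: 27562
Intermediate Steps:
w = -232 (w = -4 + (2 + 10)*(-3 - 16) = -4 + 12*(-19) = -4 - 228 = -232)
c(j, p) = -232*j - 2*p
d = -92
-232*d + c(-27, 23) = -232*(-92) + (-232*(-27) - 2*23) = 21344 + (6264 - 46) = 21344 + 6218 = 27562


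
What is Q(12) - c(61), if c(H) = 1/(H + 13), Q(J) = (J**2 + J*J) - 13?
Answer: 20349/74 ≈ 274.99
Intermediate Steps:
Q(J) = -13 + 2*J**2 (Q(J) = (J**2 + J**2) - 13 = 2*J**2 - 13 = -13 + 2*J**2)
c(H) = 1/(13 + H)
Q(12) - c(61) = (-13 + 2*12**2) - 1/(13 + 61) = (-13 + 2*144) - 1/74 = (-13 + 288) - 1*1/74 = 275 - 1/74 = 20349/74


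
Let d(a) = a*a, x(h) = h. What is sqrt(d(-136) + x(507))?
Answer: sqrt(19003) ≈ 137.85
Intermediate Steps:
d(a) = a**2
sqrt(d(-136) + x(507)) = sqrt((-136)**2 + 507) = sqrt(18496 + 507) = sqrt(19003)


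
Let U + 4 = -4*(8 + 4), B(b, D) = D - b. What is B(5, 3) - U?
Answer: 50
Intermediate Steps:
U = -52 (U = -4 - 4*(8 + 4) = -4 - 4*12 = -4 - 48 = -52)
B(5, 3) - U = (3 - 1*5) - 1*(-52) = (3 - 5) + 52 = -2 + 52 = 50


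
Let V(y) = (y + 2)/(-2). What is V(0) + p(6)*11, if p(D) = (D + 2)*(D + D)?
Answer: 1055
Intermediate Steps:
V(y) = -1 - y/2 (V(y) = -(2 + y)/2 = -1 - y/2)
p(D) = 2*D*(2 + D) (p(D) = (2 + D)*(2*D) = 2*D*(2 + D))
V(0) + p(6)*11 = (-1 - ½*0) + (2*6*(2 + 6))*11 = (-1 + 0) + (2*6*8)*11 = -1 + 96*11 = -1 + 1056 = 1055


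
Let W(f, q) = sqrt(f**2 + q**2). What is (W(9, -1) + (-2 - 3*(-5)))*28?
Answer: 364 + 28*sqrt(82) ≈ 617.55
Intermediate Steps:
(W(9, -1) + (-2 - 3*(-5)))*28 = (sqrt(9**2 + (-1)**2) + (-2 - 3*(-5)))*28 = (sqrt(81 + 1) + (-2 + 15))*28 = (sqrt(82) + 13)*28 = (13 + sqrt(82))*28 = 364 + 28*sqrt(82)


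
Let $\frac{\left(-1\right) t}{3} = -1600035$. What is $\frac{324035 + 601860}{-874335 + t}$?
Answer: $\frac{185179}{785154} \approx 0.23585$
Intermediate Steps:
$t = 4800105$ ($t = \left(-3\right) \left(-1600035\right) = 4800105$)
$\frac{324035 + 601860}{-874335 + t} = \frac{324035 + 601860}{-874335 + 4800105} = \frac{925895}{3925770} = 925895 \cdot \frac{1}{3925770} = \frac{185179}{785154}$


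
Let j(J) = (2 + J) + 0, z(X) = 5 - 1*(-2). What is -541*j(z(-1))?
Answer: -4869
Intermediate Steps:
z(X) = 7 (z(X) = 5 + 2 = 7)
j(J) = 2 + J
-541*j(z(-1)) = -541*(2 + 7) = -541*9 = -4869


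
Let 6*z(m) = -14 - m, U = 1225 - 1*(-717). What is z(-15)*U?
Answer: 971/3 ≈ 323.67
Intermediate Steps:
U = 1942 (U = 1225 + 717 = 1942)
z(m) = -7/3 - m/6 (z(m) = (-14 - m)/6 = -7/3 - m/6)
z(-15)*U = (-7/3 - ⅙*(-15))*1942 = (-7/3 + 5/2)*1942 = (⅙)*1942 = 971/3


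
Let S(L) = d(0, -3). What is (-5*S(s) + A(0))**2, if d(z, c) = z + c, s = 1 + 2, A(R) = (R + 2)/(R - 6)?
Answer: 1936/9 ≈ 215.11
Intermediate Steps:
A(R) = (2 + R)/(-6 + R)
s = 3
d(z, c) = c + z
S(L) = -3 (S(L) = -3 + 0 = -3)
(-5*S(s) + A(0))**2 = (-5*(-3) + (2 + 0)/(-6 + 0))**2 = (15 + 2/(-6))**2 = (15 - 1/6*2)**2 = (15 - 1/3)**2 = (44/3)**2 = 1936/9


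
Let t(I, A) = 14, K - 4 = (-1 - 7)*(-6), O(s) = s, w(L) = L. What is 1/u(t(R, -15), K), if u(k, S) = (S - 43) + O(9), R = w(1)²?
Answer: 1/18 ≈ 0.055556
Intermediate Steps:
R = 1 (R = 1² = 1)
K = 52 (K = 4 + (-1 - 7)*(-6) = 4 - 8*(-6) = 4 + 48 = 52)
u(k, S) = -34 + S (u(k, S) = (S - 43) + 9 = (-43 + S) + 9 = -34 + S)
1/u(t(R, -15), K) = 1/(-34 + 52) = 1/18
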